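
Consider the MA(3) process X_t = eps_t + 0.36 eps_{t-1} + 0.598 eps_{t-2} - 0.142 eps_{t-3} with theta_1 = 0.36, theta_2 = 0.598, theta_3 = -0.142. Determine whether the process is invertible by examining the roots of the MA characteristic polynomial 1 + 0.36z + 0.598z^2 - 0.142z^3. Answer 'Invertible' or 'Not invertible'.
\text{Invertible}

The MA(q) characteristic polynomial is P(z) = 1 + 0.36z + 0.598z^2 - 0.142z^3.
Invertibility requires all roots to lie outside the unit circle, i.e. |z| > 1 for every root.
Degree 3: look for a simple real root z0 first, then factor out (1 - z/z0) and solve the remaining quadratic.
Testing z0 = 5: P(5) = 1 + (0.36)(5) + (0.598)(5)^2 + (-0.142)(5)^3
  = 1 + (1.8) + (14.95) + (-17.75) = 0.  So z_0 = 5 is a root, |z_0| = 5.
Divide out the factor (1 - 0.2 z) = (1 - z/z0) (since 1/z0 = 0.2):
  P(z) = (1 - 0.2 z)(1 + (0.56) z + (0.71) z^2)
  [check: z-coef 0.56 - (0.2) = 0.36; z^2-coef 0.71 - (0.2)(0.56) = 0.598; z^3-coef -(0.2)(0.71) = -0.142.]
Remaining roots from the quadratic factor 1 + (0.56) z + (0.71) z^2:
  Set 1 + (0.56) z + (0.71) z^2 = 0, i.e. a z^2 + b z + c = 0 with a = 0.71, b = 0.56, c = 1.
  Discriminant D = b^2 - 4ac = (0.56)^2 - 4*(0.71)*1 = 0.3136 - (2.84) = -2.5264.
  D < 0, so the roots are the complex-conjugate pair z = (-b +/- i sqrt(-D)) / (2a) = -0.3944 +/- 1.1193i.
  For a conjugate pair |z|^2 = z * conj(z) = (product of roots) = c/a = 1/(0.71) = 1.408451, so |z| = sqrt(1.408451) = 1.1868 for both roots.
Moduli of all roots: 5.0000, 1.1868, 1.1868.
All moduli strictly greater than 1? Yes.
Verdict: Invertible.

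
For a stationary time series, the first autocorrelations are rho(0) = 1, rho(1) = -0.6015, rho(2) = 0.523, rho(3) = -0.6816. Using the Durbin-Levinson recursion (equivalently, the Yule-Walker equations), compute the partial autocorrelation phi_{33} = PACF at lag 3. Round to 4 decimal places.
\phi_{33} = -0.4930

The PACF at lag k is phi_{kk}, the last component of the solution
to the Yule-Walker system G_k phi = r_k where
  (G_k)_{ij} = rho(|i - j|), (r_k)_i = rho(i), i,j = 1..k.
Equivalently, Durbin-Levinson gives phi_{kk} iteratively:
  phi_{11} = rho(1)
  phi_{kk} = [rho(k) - sum_{j=1..k-1} phi_{k-1,j} rho(k-j)]
            / [1 - sum_{j=1..k-1} phi_{k-1,j} rho(j)],
  phi_{k,j} = phi_{k-1,j} - phi_{kk} phi_{k-1,k-j},  j = 1..k-1.
Step k = 1:
  phi_11 = rho(1) = -0.6015.
Step k = 2:
  phi_22 = [rho(2) - phi_11 rho(1)] / [1 - phi_11 rho(1)] = [0.523 - (-0.6015)(-0.6015)] / [1 - (-0.6015)(-0.6015)]
         = 0.16119775 / 0.63819775 = 0.252583.
  Update: phi_21 = phi_11 - phi_22 phi_11 = -0.6015 - (0.252583)(-0.6015) = -0.449571.
Step k = 3:
  phi_33 = [rho(3) - phi_21 rho(2) - phi_22 rho(1)] / [1 - phi_21 rho(1) - phi_22 rho(2)]
    numerator   = -0.6816 - (-0.449571)(0.523) - (0.252583)(-0.6015) = -0.29454559
    denominator = 1 - (-0.449571)(-0.6015) - (0.252583)(0.523) = 0.59748198
  phi_33 = -0.29454559 / 0.59748198 = -0.493.
Therefore phi_{33} = -0.4930.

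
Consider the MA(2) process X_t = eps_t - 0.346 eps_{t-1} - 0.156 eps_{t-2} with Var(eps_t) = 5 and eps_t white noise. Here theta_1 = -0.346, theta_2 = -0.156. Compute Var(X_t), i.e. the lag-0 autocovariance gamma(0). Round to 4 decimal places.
\gamma(0) = 5.7203

For an MA(q) process X_t = eps_t + sum_i theta_i eps_{t-i} with
Var(eps_t) = sigma^2, the variance is
  gamma(0) = sigma^2 * (1 + sum_i theta_i^2).
  sum_i theta_i^2 = (-0.346)^2 + (-0.156)^2 = 0.119716 + 0.024336 = 0.144052.
  gamma(0) = 5 * (1 + 0.144052) = 5 * 1.144052 = 5.72026, which rounds to 5.7203.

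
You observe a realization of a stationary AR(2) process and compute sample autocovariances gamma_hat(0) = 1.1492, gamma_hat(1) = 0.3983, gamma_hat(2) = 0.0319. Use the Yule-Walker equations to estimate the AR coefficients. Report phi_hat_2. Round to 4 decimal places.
\hat\phi_{2} = -0.1050

The Yule-Walker equations for an AR(p) process read, in matrix form,
  Gamma_p phi = r_p,   with   (Gamma_p)_{ij} = gamma(|i - j|),
                       (r_p)_i = gamma(i),   i,j = 1..p.
Substitute the sample gammas (Toeplitz matrix and right-hand side of size 2):
  Gamma_p = [[1.1492, 0.3983], [0.3983, 1.1492]]
  r_p     = [0.3983, 0.0319]
Written out:
  1.1492 phi_1 + 0.3983 phi_2 = 0.3983
  0.3983 phi_1 + 1.1492 phi_2 = 0.0319
Solve by Cramer's rule:
  det = gamma(0)^2 - gamma(1)^2 = (1.1492)^2 - (0.3983)^2 = 1.32066064 - 0.15864289 = 1.16201775
  phi_hat_1 = [gamma(1) gamma(0) - gamma(1) gamma(2)] / det = [(0.3983)(1.1492) - (0.3983)(0.0319)] / 1.16201775 = 0.44502059 / 1.16201775 = 0.383
  phi_hat_2 = [gamma(0) gamma(2) - gamma(1)^2] / det = [(1.1492)(0.0319) - (0.3983)^2] / 1.16201775 = -0.12198341 / 1.16201775 = -0.105
So phi_hat = [0.3830, -0.1050].
Therefore phi_hat_2 = -0.1050.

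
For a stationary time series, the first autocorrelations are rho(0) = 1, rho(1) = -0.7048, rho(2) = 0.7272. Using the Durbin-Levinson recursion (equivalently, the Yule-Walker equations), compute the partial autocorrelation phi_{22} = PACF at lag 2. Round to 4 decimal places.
\phi_{22} = 0.4579

The PACF at lag k is phi_{kk}, the last component of the solution
to the Yule-Walker system G_k phi = r_k where
  (G_k)_{ij} = rho(|i - j|), (r_k)_i = rho(i), i,j = 1..k.
Equivalently, Durbin-Levinson gives phi_{kk} iteratively:
  phi_{11} = rho(1)
  phi_{kk} = [rho(k) - sum_{j=1..k-1} phi_{k-1,j} rho(k-j)]
            / [1 - sum_{j=1..k-1} phi_{k-1,j} rho(j)],
  phi_{k,j} = phi_{k-1,j} - phi_{kk} phi_{k-1,k-j},  j = 1..k-1.
Step k = 1:
  phi_11 = rho(1) = -0.7048.
Step k = 2:
  phi_22 = [rho(2) - phi_11 rho(1)] / [1 - phi_11 rho(1)] = [0.7272 - (-0.7048)(-0.7048)] / [1 - (-0.7048)(-0.7048)]
         = 0.23045696 / 0.50325696 = 0.4579.
Therefore phi_{22} = 0.4579.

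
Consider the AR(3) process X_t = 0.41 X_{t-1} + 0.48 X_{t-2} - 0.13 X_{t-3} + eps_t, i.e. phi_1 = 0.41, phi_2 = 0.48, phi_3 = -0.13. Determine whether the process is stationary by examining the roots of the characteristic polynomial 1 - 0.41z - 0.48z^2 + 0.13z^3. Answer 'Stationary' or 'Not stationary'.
\text{Stationary}

The AR(p) characteristic polynomial is P(z) = 1 - 0.41z - 0.48z^2 + 0.13z^3.
Stationarity requires all roots to lie outside the unit circle, i.e. |z| > 1 for every root.
Degree 3: look for a simple real root z0 first, then factor out (1 - z/z0) and solve the remaining quadratic.
Testing z0 = 4: P(4) = 1 + (-0.41)(4) + (-0.48)(4)^2 + (0.13)(4)^3
  = 1 + (-1.64) + (-7.68) + (8.32) = 0.  So z_0 = 4 is a root, |z_0| = 4.
Divide out the factor (1 - 0.25 z) = (1 - z/z0) (since 1/z0 = 0.25):
  P(z) = (1 - 0.25 z)(1 + (-0.16) z + (-0.52) z^2)
  [check: z-coef -0.16 - (0.25) = -0.41; z^2-coef -0.52 - (0.25)(-0.16) = -0.48; z^3-coef -(0.25)(-0.52) = 0.13.]
Remaining roots from the quadratic factor 1 + (-0.16) z + (-0.52) z^2:
  Set 1 + (-0.16) z + (-0.52) z^2 = 0, i.e. a z^2 + b z + c = 0 with a = -0.52, b = -0.16, c = 1.
  Discriminant D = b^2 - 4ac = (-0.16)^2 - 4*(-0.52)*1 = 0.0256 - (-2.08) = 2.1056.
  D >= 0, so the roots are real: z = (-b +/- sqrt(D)) / (2a) = (0.16 +/- 1.451069) / (-1.04).
    z_1 = (0.16 + 1.451069) / (-1.04) = -1.5491,   |z_1| = 1.5491.
    z_2 = (0.16 - 1.451069) / (-1.04) = 1.2414,   |z_2| = 1.2414.
Moduli of all roots: 4.0000, 1.5491, 1.2414.
All moduli strictly greater than 1? Yes.
Verdict: Stationary.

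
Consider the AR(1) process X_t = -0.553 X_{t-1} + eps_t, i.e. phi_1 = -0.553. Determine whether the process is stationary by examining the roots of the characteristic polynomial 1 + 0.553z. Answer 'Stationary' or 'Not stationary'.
\text{Stationary}

The AR(p) characteristic polynomial is P(z) = 1 + 0.553z.
Stationarity requires all roots to lie outside the unit circle, i.e. |z| > 1 for every root.
This is linear in z: 1 + (0.553) z = 0  =>  z = -1/(0.553) = -1.808318,  |z| = 1.808318.
Moduli of all roots: 1.8083.
All moduli strictly greater than 1? Yes.
Verdict: Stationary.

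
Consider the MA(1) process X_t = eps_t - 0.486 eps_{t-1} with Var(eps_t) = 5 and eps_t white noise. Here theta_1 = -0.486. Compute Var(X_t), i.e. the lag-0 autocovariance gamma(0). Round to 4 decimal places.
\gamma(0) = 6.1810

For an MA(q) process X_t = eps_t + sum_i theta_i eps_{t-i} with
Var(eps_t) = sigma^2, the variance is
  gamma(0) = sigma^2 * (1 + sum_i theta_i^2).
  sum_i theta_i^2 = (-0.486)^2 = 0.236196.
  gamma(0) = 5 * (1 + 0.236196) = 5 * 1.236196 = 6.18098, which rounds to 6.1810.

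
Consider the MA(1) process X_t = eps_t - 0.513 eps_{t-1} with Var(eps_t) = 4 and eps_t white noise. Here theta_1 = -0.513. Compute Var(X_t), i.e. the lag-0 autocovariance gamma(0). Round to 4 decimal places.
\gamma(0) = 5.0527

For an MA(q) process X_t = eps_t + sum_i theta_i eps_{t-i} with
Var(eps_t) = sigma^2, the variance is
  gamma(0) = sigma^2 * (1 + sum_i theta_i^2).
  sum_i theta_i^2 = (-0.513)^2 = 0.263169.
  gamma(0) = 4 * (1 + 0.263169) = 4 * 1.263169 = 5.052676, which rounds to 5.0527.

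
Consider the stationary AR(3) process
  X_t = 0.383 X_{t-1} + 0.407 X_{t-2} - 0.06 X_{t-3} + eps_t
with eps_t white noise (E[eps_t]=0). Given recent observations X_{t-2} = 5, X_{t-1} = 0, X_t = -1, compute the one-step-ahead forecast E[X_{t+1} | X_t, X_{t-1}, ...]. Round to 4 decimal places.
E[X_{t+1} \mid \mathcal F_t] = -0.6830

For an AR(p) model X_t = c + sum_i phi_i X_{t-i} + eps_t, the
one-step-ahead conditional mean is
  E[X_{t+1} | X_t, ...] = c + sum_i phi_i X_{t+1-i}.
Substitute known values:
  E[X_{t+1} | ...] = (0.383) * (-1) + (0.407) * (0) + (-0.06) * (5)
                   = -0.6830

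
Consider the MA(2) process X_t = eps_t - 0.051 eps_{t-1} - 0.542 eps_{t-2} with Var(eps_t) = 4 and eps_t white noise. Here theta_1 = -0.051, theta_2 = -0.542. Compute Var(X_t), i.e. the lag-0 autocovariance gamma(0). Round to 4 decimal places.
\gamma(0) = 5.1855

For an MA(q) process X_t = eps_t + sum_i theta_i eps_{t-i} with
Var(eps_t) = sigma^2, the variance is
  gamma(0) = sigma^2 * (1 + sum_i theta_i^2).
  sum_i theta_i^2 = (-0.051)^2 + (-0.542)^2 = 0.002601 + 0.293764 = 0.296365.
  gamma(0) = 4 * (1 + 0.296365) = 4 * 1.296365 = 5.18546, which rounds to 5.1855.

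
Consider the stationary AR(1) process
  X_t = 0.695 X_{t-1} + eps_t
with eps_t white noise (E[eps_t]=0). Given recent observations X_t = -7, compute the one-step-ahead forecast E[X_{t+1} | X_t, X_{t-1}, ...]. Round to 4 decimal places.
E[X_{t+1} \mid \mathcal F_t] = -4.8650

For an AR(p) model X_t = c + sum_i phi_i X_{t-i} + eps_t, the
one-step-ahead conditional mean is
  E[X_{t+1} | X_t, ...] = c + sum_i phi_i X_{t+1-i}.
Substitute known values:
  E[X_{t+1} | ...] = (0.695) * (-7)
                   = -4.8650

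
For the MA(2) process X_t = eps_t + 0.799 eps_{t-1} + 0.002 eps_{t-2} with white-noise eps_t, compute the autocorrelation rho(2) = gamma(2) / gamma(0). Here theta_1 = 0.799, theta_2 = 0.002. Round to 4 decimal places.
\rho(2) = 0.0012

For an MA(q) process with theta_0 = 1, the autocovariance is
  gamma(k) = sigma^2 * sum_{i=0..q-k} theta_i * theta_{i+k},
and rho(k) = gamma(k) / gamma(0). Sigma^2 cancels.
  numerator   = (1)*(0.002) = 0.002.
  denominator = (1)^2 + (0.799)^2 + (0.002)^2 = 1.638405.
  rho(2) = 0.002 / 1.638405 = 0.0012.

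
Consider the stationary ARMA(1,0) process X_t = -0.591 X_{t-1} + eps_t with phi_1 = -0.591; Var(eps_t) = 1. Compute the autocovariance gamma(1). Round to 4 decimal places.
\gamma(1) = -0.9082

Multiply the model equation by X_{t-k} and take expectations. With theta_0 = psi_0 = 1 and psi_j the MA(infinity) weights, this gives
  gamma(k) - sum_i phi_i gamma(k-i) = c_k,
  c_k = sigma^2 * sum_{j=k..q} theta_j psi_{j-k}   (c_k = 0 for k > q),
using gamma(-m) = gamma(m).
Pure AR (q = 0): c_0 = sigma^2 = 1, c_k = 0 for k >= 1.
Equations for k = 0 and k = 1 (AR order 1):
  gamma(0) = phi_1 gamma(1) + c_0
  gamma(1) = phi_1 gamma(0) + c_1
Substituting the second into the first: gamma(0) (1 - phi_1^2) = c_0 + phi_1 c_1, so
  gamma(0) = c_0 / (1 - phi_1^2) = 1 / (1 - (-0.591)^2) = 1 / 0.650719 = 1.536762.
  gamma(1) = phi_1 gamma(0) = (-0.591)(1.536762) = -0.908226.
Therefore gamma(1) = -0.9082 (to 4 decimal places).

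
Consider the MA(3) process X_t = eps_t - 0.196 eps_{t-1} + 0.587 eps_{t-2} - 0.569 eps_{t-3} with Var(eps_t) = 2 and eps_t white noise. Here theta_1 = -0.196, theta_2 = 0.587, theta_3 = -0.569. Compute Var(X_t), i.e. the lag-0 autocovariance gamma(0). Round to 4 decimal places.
\gamma(0) = 3.4135

For an MA(q) process X_t = eps_t + sum_i theta_i eps_{t-i} with
Var(eps_t) = sigma^2, the variance is
  gamma(0) = sigma^2 * (1 + sum_i theta_i^2).
  sum_i theta_i^2 = (-0.196)^2 + (0.587)^2 + (-0.569)^2 = 0.038416 + 0.344569 + 0.323761 = 0.706746.
  gamma(0) = 2 * (1 + 0.706746) = 2 * 1.706746 = 3.413492, which rounds to 3.4135.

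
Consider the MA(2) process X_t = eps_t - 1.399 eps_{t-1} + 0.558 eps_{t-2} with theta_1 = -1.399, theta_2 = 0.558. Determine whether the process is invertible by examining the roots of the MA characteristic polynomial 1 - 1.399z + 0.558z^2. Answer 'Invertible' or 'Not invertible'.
\text{Invertible}

The MA(q) characteristic polynomial is P(z) = 1 - 1.399z + 0.558z^2.
Invertibility requires all roots to lie outside the unit circle, i.e. |z| > 1 for every root.
Set 1 + (-1.399) z + (0.558) z^2 = 0, i.e. a z^2 + b z + c = 0 with a = 0.558, b = -1.399, c = 1.
Discriminant D = b^2 - 4ac = (-1.399)^2 - 4*(0.558)*1 = 1.957201 - (2.232) = -0.274799.
D < 0, so the roots are the complex-conjugate pair z = (-b +/- i sqrt(-D)) / (2a) = 1.2536 +/- 0.4697i.
For a conjugate pair |z|^2 = z * conj(z) = (product of roots) = c/a = 1/(0.558) = 1.792115, so |z| = sqrt(1.792115) = 1.3387 for both roots.
Moduli of all roots: 1.3387, 1.3387.
All moduli strictly greater than 1? Yes.
Verdict: Invertible.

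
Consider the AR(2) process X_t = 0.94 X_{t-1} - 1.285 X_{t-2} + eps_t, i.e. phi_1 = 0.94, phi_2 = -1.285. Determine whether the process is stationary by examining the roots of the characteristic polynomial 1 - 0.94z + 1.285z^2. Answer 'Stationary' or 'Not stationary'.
\text{Not stationary}

The AR(p) characteristic polynomial is P(z) = 1 - 0.94z + 1.285z^2.
Stationarity requires all roots to lie outside the unit circle, i.e. |z| > 1 for every root.
Set 1 + (-0.94) z + (1.285) z^2 = 0, i.e. a z^2 + b z + c = 0 with a = 1.285, b = -0.94, c = 1.
Discriminant D = b^2 - 4ac = (-0.94)^2 - 4*(1.285)*1 = 0.8836 - (5.14) = -4.2564.
D < 0, so the roots are the complex-conjugate pair z = (-b +/- i sqrt(-D)) / (2a) = 0.3658 +/- 0.8028i.
For a conjugate pair |z|^2 = z * conj(z) = (product of roots) = c/a = 1/(1.285) = 0.77821, so |z| = sqrt(0.77821) = 0.8822 for both roots.
Moduli of all roots: 0.8822, 0.8822.
All moduli strictly greater than 1? No.
Verdict: Not stationary.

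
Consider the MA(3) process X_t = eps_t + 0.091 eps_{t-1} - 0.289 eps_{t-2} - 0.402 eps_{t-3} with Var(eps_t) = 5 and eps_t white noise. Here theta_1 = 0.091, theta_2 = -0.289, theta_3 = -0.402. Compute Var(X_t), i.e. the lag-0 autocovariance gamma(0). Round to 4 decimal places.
\gamma(0) = 6.2670

For an MA(q) process X_t = eps_t + sum_i theta_i eps_{t-i} with
Var(eps_t) = sigma^2, the variance is
  gamma(0) = sigma^2 * (1 + sum_i theta_i^2).
  sum_i theta_i^2 = (0.091)^2 + (-0.289)^2 + (-0.402)^2 = 0.008281 + 0.083521 + 0.161604 = 0.253406.
  gamma(0) = 5 * (1 + 0.253406) = 5 * 1.253406 = 6.26703, which rounds to 6.2670.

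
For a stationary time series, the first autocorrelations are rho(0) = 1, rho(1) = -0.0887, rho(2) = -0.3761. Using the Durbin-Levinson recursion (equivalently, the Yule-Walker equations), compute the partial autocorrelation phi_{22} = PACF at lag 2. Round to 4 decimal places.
\phi_{22} = -0.3870

The PACF at lag k is phi_{kk}, the last component of the solution
to the Yule-Walker system G_k phi = r_k where
  (G_k)_{ij} = rho(|i - j|), (r_k)_i = rho(i), i,j = 1..k.
Equivalently, Durbin-Levinson gives phi_{kk} iteratively:
  phi_{11} = rho(1)
  phi_{kk} = [rho(k) - sum_{j=1..k-1} phi_{k-1,j} rho(k-j)]
            / [1 - sum_{j=1..k-1} phi_{k-1,j} rho(j)],
  phi_{k,j} = phi_{k-1,j} - phi_{kk} phi_{k-1,k-j},  j = 1..k-1.
Step k = 1:
  phi_11 = rho(1) = -0.0887.
Step k = 2:
  phi_22 = [rho(2) - phi_11 rho(1)] / [1 - phi_11 rho(1)] = [-0.3761 - (-0.0887)(-0.0887)] / [1 - (-0.0887)(-0.0887)]
         = -0.38396769 / 0.99213231 = -0.387.
Therefore phi_{22} = -0.3870.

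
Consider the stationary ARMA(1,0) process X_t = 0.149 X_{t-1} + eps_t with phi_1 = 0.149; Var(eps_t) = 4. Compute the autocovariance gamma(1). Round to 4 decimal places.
\gamma(1) = 0.6095

Multiply the model equation by X_{t-k} and take expectations. With theta_0 = psi_0 = 1 and psi_j the MA(infinity) weights, this gives
  gamma(k) - sum_i phi_i gamma(k-i) = c_k,
  c_k = sigma^2 * sum_{j=k..q} theta_j psi_{j-k}   (c_k = 0 for k > q),
using gamma(-m) = gamma(m).
Pure AR (q = 0): c_0 = sigma^2 = 4, c_k = 0 for k >= 1.
Equations for k = 0 and k = 1 (AR order 1):
  gamma(0) = phi_1 gamma(1) + c_0
  gamma(1) = phi_1 gamma(0) + c_1
Substituting the second into the first: gamma(0) (1 - phi_1^2) = c_0 + phi_1 c_1, so
  gamma(0) = c_0 / (1 - phi_1^2) = 4 / (1 - (0.149)^2) = 4 / 0.977799 = 4.09082.
  gamma(1) = phi_1 gamma(0) = (0.149)(4.09082) = 0.609532.
Therefore gamma(1) = 0.6095 (to 4 decimal places).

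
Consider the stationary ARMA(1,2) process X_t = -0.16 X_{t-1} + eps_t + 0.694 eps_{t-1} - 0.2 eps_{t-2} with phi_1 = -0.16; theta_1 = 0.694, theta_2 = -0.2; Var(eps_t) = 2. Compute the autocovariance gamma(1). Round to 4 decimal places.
\gamma(1) = 0.7364

Multiply the model equation by X_{t-k} and take expectations. With theta_0 = psi_0 = 1 and psi_j the MA(infinity) weights, this gives
  gamma(k) - sum_i phi_i gamma(k-i) = c_k,
  c_k = sigma^2 * sum_{j=k..q} theta_j psi_{j-k}   (c_k = 0 for k > q),
using gamma(-m) = gamma(m).
psi-weights needed (psi_j = theta_j + sum_i phi_i psi_{j-i}):
  psi_1 = theta_1 + phi_1 = 0.694 + (-0.16) = 0.534
  psi_2 = theta_2 + phi_1 psi_1 = -0.2 + (-0.16)(0.534) = -0.28544
Right-hand sides:
  c_0 = sigma^2 (1 + theta_1 psi_1 + theta_2 psi_2) = 2 * (1 + (0.694)(0.534) + (-0.2)(-0.28544)) = 2 * 1.427684 = 2.855368
  c_1 = sigma^2 (theta_1 + theta_2 psi_1) = 2 * (0.694 + (-0.2)(0.534)) = 1.1744
  c_2 = sigma^2 theta_2 = 2 * (-0.2) = -0.4
Equations for k = 0 and k = 1 (AR order 1):
  gamma(0) = phi_1 gamma(1) + c_0
  gamma(1) = phi_1 gamma(0) + c_1
Substituting the second into the first: gamma(0) (1 - phi_1^2) = c_0 + phi_1 c_1, so
  gamma(0) = (c_0 + phi_1 c_1) / (1 - phi_1^2) = (2.855368 + (-0.16)(1.1744)) / (1 - (-0.16)^2) = 2.667464 / 0.9744 = 2.737545.
  gamma(1) = phi_1 gamma(0) + c_1 = (-0.16)(2.737545) + (1.1744) = 0.736393.
Therefore gamma(1) = 0.7364 (to 4 decimal places).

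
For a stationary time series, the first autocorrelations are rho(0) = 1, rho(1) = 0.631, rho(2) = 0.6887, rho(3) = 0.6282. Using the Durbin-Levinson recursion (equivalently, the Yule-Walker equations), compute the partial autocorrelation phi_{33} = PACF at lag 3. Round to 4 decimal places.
\phi_{33} = 0.2141

The PACF at lag k is phi_{kk}, the last component of the solution
to the Yule-Walker system G_k phi = r_k where
  (G_k)_{ij} = rho(|i - j|), (r_k)_i = rho(i), i,j = 1..k.
Equivalently, Durbin-Levinson gives phi_{kk} iteratively:
  phi_{11} = rho(1)
  phi_{kk} = [rho(k) - sum_{j=1..k-1} phi_{k-1,j} rho(k-j)]
            / [1 - sum_{j=1..k-1} phi_{k-1,j} rho(j)],
  phi_{k,j} = phi_{k-1,j} - phi_{kk} phi_{k-1,k-j},  j = 1..k-1.
Step k = 1:
  phi_11 = rho(1) = 0.631.
Step k = 2:
  phi_22 = [rho(2) - phi_11 rho(1)] / [1 - phi_11 rho(1)] = [0.6887 - (0.631)(0.631)] / [1 - (0.631)(0.631)]
         = 0.290539 / 0.601839 = 0.482752.
  Update: phi_21 = phi_11 - phi_22 phi_11 = 0.631 - (0.482752)(0.631) = 0.326383.
Step k = 3:
  phi_33 = [rho(3) - phi_21 rho(2) - phi_22 rho(1)] / [1 - phi_21 rho(1) - phi_22 rho(2)]
    numerator   = 0.6282 - (0.326383)(0.6887) - (0.482752)(0.631) = 0.09880317
    denominator = 1 - (0.326383)(0.631) - (0.482752)(0.6887) = 0.46158071
  phi_33 = 0.09880317 / 0.46158071 = 0.2141.
Therefore phi_{33} = 0.2141.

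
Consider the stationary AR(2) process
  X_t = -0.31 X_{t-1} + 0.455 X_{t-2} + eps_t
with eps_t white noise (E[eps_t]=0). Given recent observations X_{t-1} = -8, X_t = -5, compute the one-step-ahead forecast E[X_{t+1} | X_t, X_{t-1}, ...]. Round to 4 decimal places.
E[X_{t+1} \mid \mathcal F_t] = -2.0900

For an AR(p) model X_t = c + sum_i phi_i X_{t-i} + eps_t, the
one-step-ahead conditional mean is
  E[X_{t+1} | X_t, ...] = c + sum_i phi_i X_{t+1-i}.
Substitute known values:
  E[X_{t+1} | ...] = (-0.31) * (-5) + (0.455) * (-8)
                   = -2.0900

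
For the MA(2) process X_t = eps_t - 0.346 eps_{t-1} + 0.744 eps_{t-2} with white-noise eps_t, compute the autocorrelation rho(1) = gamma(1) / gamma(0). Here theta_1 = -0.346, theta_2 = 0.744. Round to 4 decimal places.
\rho(1) = -0.3606

For an MA(q) process with theta_0 = 1, the autocovariance is
  gamma(k) = sigma^2 * sum_{i=0..q-k} theta_i * theta_{i+k},
and rho(k) = gamma(k) / gamma(0). Sigma^2 cancels.
  numerator   = (1)*(-0.346) + (-0.346)*(0.744) = -0.603424.
  denominator = (1)^2 + (-0.346)^2 + (0.744)^2 = 1.673252.
  rho(1) = -0.603424 / 1.673252 = -0.3606.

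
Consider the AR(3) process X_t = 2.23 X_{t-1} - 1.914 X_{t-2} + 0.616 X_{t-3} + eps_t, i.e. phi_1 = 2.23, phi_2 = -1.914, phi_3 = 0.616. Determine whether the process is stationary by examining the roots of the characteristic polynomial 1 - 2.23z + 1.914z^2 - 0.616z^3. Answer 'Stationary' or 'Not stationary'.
\text{Stationary}

The AR(p) characteristic polynomial is P(z) = 1 - 2.23z + 1.914z^2 - 0.616z^3.
Stationarity requires all roots to lie outside the unit circle, i.e. |z| > 1 for every root.
Degree 3: look for a simple real root z0 first, then factor out (1 - z/z0) and solve the remaining quadratic.
Testing z0 = 1.25: P(1.25) = 1 + (-2.23)(1.25) + (1.914)(1.25)^2 + (-0.616)(1.25)^3
  = 1 + (-2.7875) + (2.990625) + (-1.203125) = 0.  So z_0 = 1.25 is a root, |z_0| = 1.25.
Divide out the factor (1 - 0.8 z) = (1 - z/z0) (since 1/z0 = 0.8):
  P(z) = (1 - 0.8 z)(1 + (-1.43) z + (0.77) z^2)
  [check: z-coef -1.43 - (0.8) = -2.23; z^2-coef 0.77 - (0.8)(-1.43) = 1.914; z^3-coef -(0.8)(0.77) = -0.616.]
Remaining roots from the quadratic factor 1 + (-1.43) z + (0.77) z^2:
  Set 1 + (-1.43) z + (0.77) z^2 = 0, i.e. a z^2 + b z + c = 0 with a = 0.77, b = -1.43, c = 1.
  Discriminant D = b^2 - 4ac = (-1.43)^2 - 4*(0.77)*1 = 2.0449 - (3.08) = -1.0351.
  D < 0, so the roots are the complex-conjugate pair z = (-b +/- i sqrt(-D)) / (2a) = 0.9286 +/- 0.6606i.
  For a conjugate pair |z|^2 = z * conj(z) = (product of roots) = c/a = 1/(0.77) = 1.298701, so |z| = sqrt(1.298701) = 1.1396 for both roots.
Moduli of all roots: 1.2500, 1.1396, 1.1396.
All moduli strictly greater than 1? Yes.
Verdict: Stationary.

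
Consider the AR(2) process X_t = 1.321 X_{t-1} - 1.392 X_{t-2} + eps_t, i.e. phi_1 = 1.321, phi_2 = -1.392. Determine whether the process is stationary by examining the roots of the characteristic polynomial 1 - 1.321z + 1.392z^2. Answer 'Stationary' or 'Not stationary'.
\text{Not stationary}

The AR(p) characteristic polynomial is P(z) = 1 - 1.321z + 1.392z^2.
Stationarity requires all roots to lie outside the unit circle, i.e. |z| > 1 for every root.
Set 1 + (-1.321) z + (1.392) z^2 = 0, i.e. a z^2 + b z + c = 0 with a = 1.392, b = -1.321, c = 1.
Discriminant D = b^2 - 4ac = (-1.321)^2 - 4*(1.392)*1 = 1.745041 - (5.568) = -3.822959.
D < 0, so the roots are the complex-conjugate pair z = (-b +/- i sqrt(-D)) / (2a) = 0.4745 +/- 0.7023i.
For a conjugate pair |z|^2 = z * conj(z) = (product of roots) = c/a = 1/(1.392) = 0.718391, so |z| = sqrt(0.718391) = 0.8476 for both roots.
Moduli of all roots: 0.8476, 0.8476.
All moduli strictly greater than 1? No.
Verdict: Not stationary.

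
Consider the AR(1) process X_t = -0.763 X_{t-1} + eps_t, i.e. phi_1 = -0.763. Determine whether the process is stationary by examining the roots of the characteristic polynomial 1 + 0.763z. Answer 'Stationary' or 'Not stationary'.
\text{Stationary}

The AR(p) characteristic polynomial is P(z) = 1 + 0.763z.
Stationarity requires all roots to lie outside the unit circle, i.e. |z| > 1 for every root.
This is linear in z: 1 + (0.763) z = 0  =>  z = -1/(0.763) = -1.310616,  |z| = 1.310616.
Moduli of all roots: 1.3106.
All moduli strictly greater than 1? Yes.
Verdict: Stationary.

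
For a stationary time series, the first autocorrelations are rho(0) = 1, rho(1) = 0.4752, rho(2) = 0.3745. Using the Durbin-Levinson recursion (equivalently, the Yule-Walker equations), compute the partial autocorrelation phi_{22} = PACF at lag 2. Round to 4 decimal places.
\phi_{22} = 0.1921

The PACF at lag k is phi_{kk}, the last component of the solution
to the Yule-Walker system G_k phi = r_k where
  (G_k)_{ij} = rho(|i - j|), (r_k)_i = rho(i), i,j = 1..k.
Equivalently, Durbin-Levinson gives phi_{kk} iteratively:
  phi_{11} = rho(1)
  phi_{kk} = [rho(k) - sum_{j=1..k-1} phi_{k-1,j} rho(k-j)]
            / [1 - sum_{j=1..k-1} phi_{k-1,j} rho(j)],
  phi_{k,j} = phi_{k-1,j} - phi_{kk} phi_{k-1,k-j},  j = 1..k-1.
Step k = 1:
  phi_11 = rho(1) = 0.4752.
Step k = 2:
  phi_22 = [rho(2) - phi_11 rho(1)] / [1 - phi_11 rho(1)] = [0.3745 - (0.4752)(0.4752)] / [1 - (0.4752)(0.4752)]
         = 0.14868496 / 0.77418496 = 0.1921.
Therefore phi_{22} = 0.1921.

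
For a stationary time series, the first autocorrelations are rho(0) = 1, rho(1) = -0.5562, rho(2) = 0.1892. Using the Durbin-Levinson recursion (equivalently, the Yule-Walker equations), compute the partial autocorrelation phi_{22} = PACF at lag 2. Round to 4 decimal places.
\phi_{22} = -0.1740

The PACF at lag k is phi_{kk}, the last component of the solution
to the Yule-Walker system G_k phi = r_k where
  (G_k)_{ij} = rho(|i - j|), (r_k)_i = rho(i), i,j = 1..k.
Equivalently, Durbin-Levinson gives phi_{kk} iteratively:
  phi_{11} = rho(1)
  phi_{kk} = [rho(k) - sum_{j=1..k-1} phi_{k-1,j} rho(k-j)]
            / [1 - sum_{j=1..k-1} phi_{k-1,j} rho(j)],
  phi_{k,j} = phi_{k-1,j} - phi_{kk} phi_{k-1,k-j},  j = 1..k-1.
Step k = 1:
  phi_11 = rho(1) = -0.5562.
Step k = 2:
  phi_22 = [rho(2) - phi_11 rho(1)] / [1 - phi_11 rho(1)] = [0.1892 - (-0.5562)(-0.5562)] / [1 - (-0.5562)(-0.5562)]
         = -0.12015844 / 0.69064156 = -0.174.
Therefore phi_{22} = -0.1740.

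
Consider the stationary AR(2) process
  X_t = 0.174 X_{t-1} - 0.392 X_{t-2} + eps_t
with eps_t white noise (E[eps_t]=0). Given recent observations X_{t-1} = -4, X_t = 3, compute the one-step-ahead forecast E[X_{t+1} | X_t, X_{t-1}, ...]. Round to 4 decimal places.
E[X_{t+1} \mid \mathcal F_t] = 2.0900

For an AR(p) model X_t = c + sum_i phi_i X_{t-i} + eps_t, the
one-step-ahead conditional mean is
  E[X_{t+1} | X_t, ...] = c + sum_i phi_i X_{t+1-i}.
Substitute known values:
  E[X_{t+1} | ...] = (0.174) * (3) + (-0.392) * (-4)
                   = 2.0900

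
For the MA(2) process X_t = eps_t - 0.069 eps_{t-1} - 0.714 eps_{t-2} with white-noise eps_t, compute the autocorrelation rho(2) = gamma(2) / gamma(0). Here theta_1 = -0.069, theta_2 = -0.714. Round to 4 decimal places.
\rho(2) = -0.4714

For an MA(q) process with theta_0 = 1, the autocovariance is
  gamma(k) = sigma^2 * sum_{i=0..q-k} theta_i * theta_{i+k},
and rho(k) = gamma(k) / gamma(0). Sigma^2 cancels.
  numerator   = (1)*(-0.714) = -0.714.
  denominator = (1)^2 + (-0.069)^2 + (-0.714)^2 = 1.514557.
  rho(2) = -0.714 / 1.514557 = -0.4714.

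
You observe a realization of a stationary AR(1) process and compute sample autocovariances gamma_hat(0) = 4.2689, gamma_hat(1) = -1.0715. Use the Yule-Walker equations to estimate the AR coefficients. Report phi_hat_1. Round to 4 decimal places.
\hat\phi_{1} = -0.2510

The Yule-Walker equations for an AR(p) process read, in matrix form,
  Gamma_p phi = r_p,   with   (Gamma_p)_{ij} = gamma(|i - j|),
                       (r_p)_i = gamma(i),   i,j = 1..p.
Substitute the sample gammas (Toeplitz matrix and right-hand side of size 1):
  Gamma_p = [[4.2689]]
  r_p     = [-1.0715]
With p = 1 this is the single equation gamma(0) phi_1 = gamma(1):
  phi_hat_1 = gamma(1) / gamma(0) = -1.0715 / 4.2689 = -0.2510.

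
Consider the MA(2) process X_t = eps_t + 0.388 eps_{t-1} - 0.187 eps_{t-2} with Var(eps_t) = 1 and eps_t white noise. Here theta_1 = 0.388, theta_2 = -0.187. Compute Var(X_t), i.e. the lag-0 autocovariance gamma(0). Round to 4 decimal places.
\gamma(0) = 1.1855

For an MA(q) process X_t = eps_t + sum_i theta_i eps_{t-i} with
Var(eps_t) = sigma^2, the variance is
  gamma(0) = sigma^2 * (1 + sum_i theta_i^2).
  sum_i theta_i^2 = (0.388)^2 + (-0.187)^2 = 0.150544 + 0.034969 = 0.185513.
  gamma(0) = 1 * (1 + 0.185513) = 1 * 1.185513 = 1.185513, which rounds to 1.1855.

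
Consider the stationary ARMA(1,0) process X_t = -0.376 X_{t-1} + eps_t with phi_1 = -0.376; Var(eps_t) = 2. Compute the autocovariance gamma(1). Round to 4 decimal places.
\gamma(1) = -0.8758

Multiply the model equation by X_{t-k} and take expectations. With theta_0 = psi_0 = 1 and psi_j the MA(infinity) weights, this gives
  gamma(k) - sum_i phi_i gamma(k-i) = c_k,
  c_k = sigma^2 * sum_{j=k..q} theta_j psi_{j-k}   (c_k = 0 for k > q),
using gamma(-m) = gamma(m).
Pure AR (q = 0): c_0 = sigma^2 = 2, c_k = 0 for k >= 1.
Equations for k = 0 and k = 1 (AR order 1):
  gamma(0) = phi_1 gamma(1) + c_0
  gamma(1) = phi_1 gamma(0) + c_1
Substituting the second into the first: gamma(0) (1 - phi_1^2) = c_0 + phi_1 c_1, so
  gamma(0) = c_0 / (1 - phi_1^2) = 2 / (1 - (-0.376)^2) = 2 / 0.858624 = 2.329308.
  gamma(1) = phi_1 gamma(0) = (-0.376)(2.329308) = -0.87582.
Therefore gamma(1) = -0.8758 (to 4 decimal places).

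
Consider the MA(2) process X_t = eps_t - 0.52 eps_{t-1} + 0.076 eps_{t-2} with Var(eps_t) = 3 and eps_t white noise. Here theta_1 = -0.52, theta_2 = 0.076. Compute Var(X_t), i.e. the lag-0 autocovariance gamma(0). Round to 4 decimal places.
\gamma(0) = 3.8285

For an MA(q) process X_t = eps_t + sum_i theta_i eps_{t-i} with
Var(eps_t) = sigma^2, the variance is
  gamma(0) = sigma^2 * (1 + sum_i theta_i^2).
  sum_i theta_i^2 = (-0.52)^2 + (0.076)^2 = 0.2704 + 0.005776 = 0.276176.
  gamma(0) = 3 * (1 + 0.276176) = 3 * 1.276176 = 3.828528, which rounds to 3.8285.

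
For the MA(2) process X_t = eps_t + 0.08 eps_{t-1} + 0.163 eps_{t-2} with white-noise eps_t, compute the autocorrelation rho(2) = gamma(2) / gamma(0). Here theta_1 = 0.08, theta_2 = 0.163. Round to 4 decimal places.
\rho(2) = 0.1578

For an MA(q) process with theta_0 = 1, the autocovariance is
  gamma(k) = sigma^2 * sum_{i=0..q-k} theta_i * theta_{i+k},
and rho(k) = gamma(k) / gamma(0). Sigma^2 cancels.
  numerator   = (1)*(0.163) = 0.163.
  denominator = (1)^2 + (0.08)^2 + (0.163)^2 = 1.032969.
  rho(2) = 0.163 / 1.032969 = 0.1578.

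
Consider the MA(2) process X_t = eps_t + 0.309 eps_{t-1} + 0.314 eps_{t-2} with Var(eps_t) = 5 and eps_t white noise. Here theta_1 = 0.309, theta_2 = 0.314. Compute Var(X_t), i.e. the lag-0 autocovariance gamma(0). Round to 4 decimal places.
\gamma(0) = 5.9704

For an MA(q) process X_t = eps_t + sum_i theta_i eps_{t-i} with
Var(eps_t) = sigma^2, the variance is
  gamma(0) = sigma^2 * (1 + sum_i theta_i^2).
  sum_i theta_i^2 = (0.309)^2 + (0.314)^2 = 0.095481 + 0.098596 = 0.194077.
  gamma(0) = 5 * (1 + 0.194077) = 5 * 1.194077 = 5.970385, which rounds to 5.9704.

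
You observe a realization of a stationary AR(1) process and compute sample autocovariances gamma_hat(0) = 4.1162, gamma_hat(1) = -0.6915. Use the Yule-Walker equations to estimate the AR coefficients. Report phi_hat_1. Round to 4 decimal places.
\hat\phi_{1} = -0.1680

The Yule-Walker equations for an AR(p) process read, in matrix form,
  Gamma_p phi = r_p,   with   (Gamma_p)_{ij} = gamma(|i - j|),
                       (r_p)_i = gamma(i),   i,j = 1..p.
Substitute the sample gammas (Toeplitz matrix and right-hand side of size 1):
  Gamma_p = [[4.1162]]
  r_p     = [-0.6915]
With p = 1 this is the single equation gamma(0) phi_1 = gamma(1):
  phi_hat_1 = gamma(1) / gamma(0) = -0.6915 / 4.1162 = -0.1680.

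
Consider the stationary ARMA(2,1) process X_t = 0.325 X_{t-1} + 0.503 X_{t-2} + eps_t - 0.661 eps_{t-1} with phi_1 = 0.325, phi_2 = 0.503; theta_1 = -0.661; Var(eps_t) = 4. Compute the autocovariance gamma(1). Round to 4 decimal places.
\gamma(1) = -1.8180

Multiply the model equation by X_{t-k} and take expectations. With theta_0 = psi_0 = 1 and psi_j the MA(infinity) weights, this gives
  gamma(k) - sum_i phi_i gamma(k-i) = c_k,
  c_k = sigma^2 * sum_{j=k..q} theta_j psi_{j-k}   (c_k = 0 for k > q),
using gamma(-m) = gamma(m).
psi-weights needed (psi_j = theta_j + sum_i phi_i psi_{j-i}):
  psi_1 = theta_1 + phi_1 = -0.661 + (0.325) = -0.336
Right-hand sides:
  c_0 = sigma^2 (1 + theta_1 psi_1) = 4 * (1 + (-0.661)(-0.336)) = 4 * 1.222096 = 4.888384
  c_1 = sigma^2 theta_1 = 4 * (-0.661) = -2.644
  c_2 = 0
Equations for k = 0, 1, 2 (AR order 2, c_2 = 0):
  (E0) gamma(0) = phi_1 gamma(1) + phi_2 gamma(2) + c_0
  (E1) gamma(1) = phi_1 gamma(0) + phi_2 gamma(1) + c_1
  (E2) gamma(2) = phi_1 gamma(1) + phi_2 gamma(0)
From (E1): gamma(1) = A gamma(0) + B with
  A = phi_1 / (1 - phi_2) = 0.325 / 0.497 = 0.653924,   B = c_1 / (1 - phi_2) = -2.644 / 0.497 = -5.31992.
Insert (E2) into (E0): gamma(0) (1 - phi_2^2) = phi_1 (1 + phi_2) gamma(1) + c_0.
  phi_1 (1 + phi_2) = (0.325)(1.503) = 0.488475,   1 - phi_2^2 = 0.746991.
Replace gamma(1) by A gamma(0) + B and collect gamma(0):
  gamma(0) [0.746991 - (0.488475)(0.653924)] = (0.488475)(-5.31992) + 4.888384
  gamma(0) * 0.427566 = 2.289736
  gamma(0) = 2.289736 / 0.427566 = 5.355285.
  gamma(1) = A gamma(0) + B = (0.653924)(5.355285) + (-5.31992) = -1.817972.
Therefore gamma(1) = -1.8180 (to 4 decimal places).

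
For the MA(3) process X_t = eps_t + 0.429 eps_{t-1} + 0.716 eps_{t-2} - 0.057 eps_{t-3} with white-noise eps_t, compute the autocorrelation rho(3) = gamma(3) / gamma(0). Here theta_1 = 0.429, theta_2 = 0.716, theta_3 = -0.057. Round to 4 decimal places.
\rho(3) = -0.0335

For an MA(q) process with theta_0 = 1, the autocovariance is
  gamma(k) = sigma^2 * sum_{i=0..q-k} theta_i * theta_{i+k},
and rho(k) = gamma(k) / gamma(0). Sigma^2 cancels.
  numerator   = (1)*(-0.057) = -0.057.
  denominator = (1)^2 + (0.429)^2 + (0.716)^2 + (-0.057)^2 = 1.699946.
  rho(3) = -0.057 / 1.699946 = -0.0335.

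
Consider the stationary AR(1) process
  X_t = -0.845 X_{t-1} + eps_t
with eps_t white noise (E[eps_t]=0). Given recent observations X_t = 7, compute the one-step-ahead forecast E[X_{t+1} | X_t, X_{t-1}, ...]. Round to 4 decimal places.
E[X_{t+1} \mid \mathcal F_t] = -5.9150

For an AR(p) model X_t = c + sum_i phi_i X_{t-i} + eps_t, the
one-step-ahead conditional mean is
  E[X_{t+1} | X_t, ...] = c + sum_i phi_i X_{t+1-i}.
Substitute known values:
  E[X_{t+1} | ...] = (-0.845) * (7)
                   = -5.9150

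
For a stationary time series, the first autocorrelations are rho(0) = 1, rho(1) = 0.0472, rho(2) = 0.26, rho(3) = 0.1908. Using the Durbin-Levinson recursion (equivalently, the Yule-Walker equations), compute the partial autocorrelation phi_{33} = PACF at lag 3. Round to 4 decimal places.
\phi_{33} = 0.1820

The PACF at lag k is phi_{kk}, the last component of the solution
to the Yule-Walker system G_k phi = r_k where
  (G_k)_{ij} = rho(|i - j|), (r_k)_i = rho(i), i,j = 1..k.
Equivalently, Durbin-Levinson gives phi_{kk} iteratively:
  phi_{11} = rho(1)
  phi_{kk} = [rho(k) - sum_{j=1..k-1} phi_{k-1,j} rho(k-j)]
            / [1 - sum_{j=1..k-1} phi_{k-1,j} rho(j)],
  phi_{k,j} = phi_{k-1,j} - phi_{kk} phi_{k-1,k-j},  j = 1..k-1.
Step k = 1:
  phi_11 = rho(1) = 0.0472.
Step k = 2:
  phi_22 = [rho(2) - phi_11 rho(1)] / [1 - phi_11 rho(1)] = [0.26 - (0.0472)(0.0472)] / [1 - (0.0472)(0.0472)]
         = 0.25777216 / 0.99777216 = 0.258348.
  Update: phi_21 = phi_11 - phi_22 phi_11 = 0.0472 - (0.258348)(0.0472) = 0.035006.
Step k = 3:
  phi_33 = [rho(3) - phi_21 rho(2) - phi_22 rho(1)] / [1 - phi_21 rho(1) - phi_22 rho(2)]
    numerator   = 0.1908 - (0.035006)(0.26) - (0.258348)(0.0472) = 0.16950443
    denominator = 1 - (0.035006)(0.0472) - (0.258348)(0.26) = 0.93117731
  phi_33 = 0.16950443 / 0.93117731 = 0.182.
Therefore phi_{33} = 0.1820.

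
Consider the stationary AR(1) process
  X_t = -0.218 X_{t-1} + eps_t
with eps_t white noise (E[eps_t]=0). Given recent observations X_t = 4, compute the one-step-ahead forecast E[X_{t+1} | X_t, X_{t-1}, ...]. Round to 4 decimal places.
E[X_{t+1} \mid \mathcal F_t] = -0.8720

For an AR(p) model X_t = c + sum_i phi_i X_{t-i} + eps_t, the
one-step-ahead conditional mean is
  E[X_{t+1} | X_t, ...] = c + sum_i phi_i X_{t+1-i}.
Substitute known values:
  E[X_{t+1} | ...] = (-0.218) * (4)
                   = -0.8720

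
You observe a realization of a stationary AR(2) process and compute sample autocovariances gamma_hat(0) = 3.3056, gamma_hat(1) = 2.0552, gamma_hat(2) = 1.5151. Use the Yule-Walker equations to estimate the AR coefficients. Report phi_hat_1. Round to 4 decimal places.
\hat\phi_{1} = 0.5490

The Yule-Walker equations for an AR(p) process read, in matrix form,
  Gamma_p phi = r_p,   with   (Gamma_p)_{ij} = gamma(|i - j|),
                       (r_p)_i = gamma(i),   i,j = 1..p.
Substitute the sample gammas (Toeplitz matrix and right-hand side of size 2):
  Gamma_p = [[3.3056, 2.0552], [2.0552, 3.3056]]
  r_p     = [2.0552, 1.5151]
Written out:
  3.3056 phi_1 + 2.0552 phi_2 = 2.0552
  2.0552 phi_1 + 3.3056 phi_2 = 1.5151
Solve by Cramer's rule:
  det = gamma(0)^2 - gamma(1)^2 = (3.3056)^2 - (2.0552)^2 = 10.92699136 - 4.22384704 = 6.70314432
  phi_hat_1 = [gamma(1) gamma(0) - gamma(1) gamma(2)] / det = [(2.0552)(3.3056) - (2.0552)(1.5151)] / 6.70314432 = 3.6798356 / 6.70314432 = 0.549
  phi_hat_2 = [gamma(0) gamma(2) - gamma(1)^2] / det = [(3.3056)(1.5151) - (2.0552)^2] / 6.70314432 = 0.78446752 / 6.70314432 = 0.117
So phi_hat = [0.5490, 0.1170].
Therefore phi_hat_1 = 0.5490.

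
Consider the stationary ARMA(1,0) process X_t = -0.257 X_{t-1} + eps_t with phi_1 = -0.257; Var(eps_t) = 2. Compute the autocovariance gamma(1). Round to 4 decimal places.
\gamma(1) = -0.5504

Multiply the model equation by X_{t-k} and take expectations. With theta_0 = psi_0 = 1 and psi_j the MA(infinity) weights, this gives
  gamma(k) - sum_i phi_i gamma(k-i) = c_k,
  c_k = sigma^2 * sum_{j=k..q} theta_j psi_{j-k}   (c_k = 0 for k > q),
using gamma(-m) = gamma(m).
Pure AR (q = 0): c_0 = sigma^2 = 2, c_k = 0 for k >= 1.
Equations for k = 0 and k = 1 (AR order 1):
  gamma(0) = phi_1 gamma(1) + c_0
  gamma(1) = phi_1 gamma(0) + c_1
Substituting the second into the first: gamma(0) (1 - phi_1^2) = c_0 + phi_1 c_1, so
  gamma(0) = c_0 / (1 - phi_1^2) = 2 / (1 - (-0.257)^2) = 2 / 0.933951 = 2.14144.
  gamma(1) = phi_1 gamma(0) = (-0.257)(2.14144) = -0.55035.
Therefore gamma(1) = -0.5504 (to 4 decimal places).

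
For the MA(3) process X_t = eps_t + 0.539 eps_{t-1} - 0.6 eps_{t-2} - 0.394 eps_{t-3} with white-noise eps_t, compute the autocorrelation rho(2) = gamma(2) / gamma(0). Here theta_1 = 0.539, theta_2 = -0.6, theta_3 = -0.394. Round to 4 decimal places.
\rho(2) = -0.4499

For an MA(q) process with theta_0 = 1, the autocovariance is
  gamma(k) = sigma^2 * sum_{i=0..q-k} theta_i * theta_{i+k},
and rho(k) = gamma(k) / gamma(0). Sigma^2 cancels.
  numerator   = (1)*(-0.6) + (0.539)*(-0.394) = -0.812366.
  denominator = (1)^2 + (0.539)^2 + (-0.6)^2 + (-0.394)^2 = 1.805757.
  rho(2) = -0.812366 / 1.805757 = -0.4499.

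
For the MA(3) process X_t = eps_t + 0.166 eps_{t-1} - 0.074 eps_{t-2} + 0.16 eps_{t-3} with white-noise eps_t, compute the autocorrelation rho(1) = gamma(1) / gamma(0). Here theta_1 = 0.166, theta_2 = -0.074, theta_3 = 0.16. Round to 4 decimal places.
\rho(1) = 0.1340

For an MA(q) process with theta_0 = 1, the autocovariance is
  gamma(k) = sigma^2 * sum_{i=0..q-k} theta_i * theta_{i+k},
and rho(k) = gamma(k) / gamma(0). Sigma^2 cancels.
  numerator   = (1)*(0.166) + (0.166)*(-0.074) + (-0.074)*(0.16) = 0.141876.
  denominator = (1)^2 + (0.166)^2 + (-0.074)^2 + (0.16)^2 = 1.058632.
  rho(1) = 0.141876 / 1.058632 = 0.1340.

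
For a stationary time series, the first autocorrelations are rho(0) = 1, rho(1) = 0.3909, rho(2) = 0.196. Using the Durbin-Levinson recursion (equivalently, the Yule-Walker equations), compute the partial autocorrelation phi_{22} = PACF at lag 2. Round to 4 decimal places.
\phi_{22} = 0.0510

The PACF at lag k is phi_{kk}, the last component of the solution
to the Yule-Walker system G_k phi = r_k where
  (G_k)_{ij} = rho(|i - j|), (r_k)_i = rho(i), i,j = 1..k.
Equivalently, Durbin-Levinson gives phi_{kk} iteratively:
  phi_{11} = rho(1)
  phi_{kk} = [rho(k) - sum_{j=1..k-1} phi_{k-1,j} rho(k-j)]
            / [1 - sum_{j=1..k-1} phi_{k-1,j} rho(j)],
  phi_{k,j} = phi_{k-1,j} - phi_{kk} phi_{k-1,k-j},  j = 1..k-1.
Step k = 1:
  phi_11 = rho(1) = 0.3909.
Step k = 2:
  phi_22 = [rho(2) - phi_11 rho(1)] / [1 - phi_11 rho(1)] = [0.196 - (0.3909)(0.3909)] / [1 - (0.3909)(0.3909)]
         = 0.04319719 / 0.84719719 = 0.051.
Therefore phi_{22} = 0.0510.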